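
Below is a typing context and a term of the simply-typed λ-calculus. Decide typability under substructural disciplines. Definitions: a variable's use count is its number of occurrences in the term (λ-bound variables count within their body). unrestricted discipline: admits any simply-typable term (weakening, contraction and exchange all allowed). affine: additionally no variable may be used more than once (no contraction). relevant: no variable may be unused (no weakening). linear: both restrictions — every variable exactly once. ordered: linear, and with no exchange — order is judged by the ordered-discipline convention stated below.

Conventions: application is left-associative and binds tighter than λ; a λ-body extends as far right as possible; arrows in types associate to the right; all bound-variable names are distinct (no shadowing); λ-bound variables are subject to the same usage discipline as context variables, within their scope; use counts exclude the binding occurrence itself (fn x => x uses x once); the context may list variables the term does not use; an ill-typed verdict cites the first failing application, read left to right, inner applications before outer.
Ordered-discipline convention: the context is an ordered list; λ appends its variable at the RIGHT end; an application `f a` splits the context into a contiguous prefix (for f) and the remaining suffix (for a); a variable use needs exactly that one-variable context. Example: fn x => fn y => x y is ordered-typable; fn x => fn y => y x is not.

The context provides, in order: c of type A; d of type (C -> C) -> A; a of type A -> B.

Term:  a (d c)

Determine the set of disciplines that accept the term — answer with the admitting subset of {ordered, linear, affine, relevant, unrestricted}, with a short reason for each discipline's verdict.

admitted in: none
counts: c=1; d=1; a=1
left-to-right use order: a, d, c
typing: ill-typed: argument of type A where C -> C is required
ordered: ✗, not simply typable
linear: ✗, fails simple typing
affine: ✗, a type mismatch blocks all five
relevant: ✗, the type mismatch rejects it
unrestricted: ✗, not simply typable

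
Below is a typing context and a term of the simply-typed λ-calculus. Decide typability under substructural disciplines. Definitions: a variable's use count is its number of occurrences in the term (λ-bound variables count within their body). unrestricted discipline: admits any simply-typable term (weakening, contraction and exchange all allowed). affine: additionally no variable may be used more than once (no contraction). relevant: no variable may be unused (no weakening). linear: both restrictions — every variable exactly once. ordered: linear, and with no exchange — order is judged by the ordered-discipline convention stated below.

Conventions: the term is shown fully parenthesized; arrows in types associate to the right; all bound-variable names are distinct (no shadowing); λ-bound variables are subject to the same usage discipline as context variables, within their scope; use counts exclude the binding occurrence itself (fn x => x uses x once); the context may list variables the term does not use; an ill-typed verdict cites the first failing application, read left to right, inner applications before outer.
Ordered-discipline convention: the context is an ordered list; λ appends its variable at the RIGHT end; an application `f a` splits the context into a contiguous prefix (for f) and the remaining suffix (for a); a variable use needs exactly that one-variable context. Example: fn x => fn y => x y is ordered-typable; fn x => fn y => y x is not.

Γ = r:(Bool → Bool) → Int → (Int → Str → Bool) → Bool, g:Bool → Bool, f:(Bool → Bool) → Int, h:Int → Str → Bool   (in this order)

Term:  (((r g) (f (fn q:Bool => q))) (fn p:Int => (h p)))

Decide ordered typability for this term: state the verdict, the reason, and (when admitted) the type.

yes — r, g, f, h, q, p once each; derivable with no W/C/E; term : Bool
use counts: r: 1×, g: 1×, f: 1×, h: 1×, q [bound]: 1×, p [bound]: 1×
use order (left to right): r, g, f, q, h, p
typing: well-typed — term : Bool
summary: ordered ✓ · linear ✓ · affine ✓ · relevant ✓ · unrestricted ✓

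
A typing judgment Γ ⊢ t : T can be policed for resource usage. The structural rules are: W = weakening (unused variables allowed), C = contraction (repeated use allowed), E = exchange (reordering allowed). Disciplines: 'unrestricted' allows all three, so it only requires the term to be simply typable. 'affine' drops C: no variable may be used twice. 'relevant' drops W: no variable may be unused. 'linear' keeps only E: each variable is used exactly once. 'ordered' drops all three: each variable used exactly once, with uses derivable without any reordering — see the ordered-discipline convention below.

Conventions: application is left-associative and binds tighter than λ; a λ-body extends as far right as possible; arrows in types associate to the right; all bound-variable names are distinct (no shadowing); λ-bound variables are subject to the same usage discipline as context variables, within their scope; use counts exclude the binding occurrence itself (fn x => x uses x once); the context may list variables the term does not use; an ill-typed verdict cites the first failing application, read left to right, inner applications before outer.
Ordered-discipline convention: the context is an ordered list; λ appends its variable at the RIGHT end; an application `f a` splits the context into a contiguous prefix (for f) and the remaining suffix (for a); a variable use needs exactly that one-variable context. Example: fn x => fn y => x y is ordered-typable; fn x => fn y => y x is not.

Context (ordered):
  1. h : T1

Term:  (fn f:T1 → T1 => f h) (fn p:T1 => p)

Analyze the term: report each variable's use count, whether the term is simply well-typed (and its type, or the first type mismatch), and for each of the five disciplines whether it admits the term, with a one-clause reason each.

use counts: h ×1; f (bound) ×1; p (bound) ×1
order of uses: f, h, p
typing: ✓ — T1
ordered: ✗ — needs exchange: uses follow f, h, p
linear: ✓ — each of h, f, p used exactly once
affine: ✓ — h, f, p: no repeats, contraction unneeded
relevant: ✓ — none of h, f, p goes unused
unrestricted: ✓ — simply typable at T1; W, C, E all held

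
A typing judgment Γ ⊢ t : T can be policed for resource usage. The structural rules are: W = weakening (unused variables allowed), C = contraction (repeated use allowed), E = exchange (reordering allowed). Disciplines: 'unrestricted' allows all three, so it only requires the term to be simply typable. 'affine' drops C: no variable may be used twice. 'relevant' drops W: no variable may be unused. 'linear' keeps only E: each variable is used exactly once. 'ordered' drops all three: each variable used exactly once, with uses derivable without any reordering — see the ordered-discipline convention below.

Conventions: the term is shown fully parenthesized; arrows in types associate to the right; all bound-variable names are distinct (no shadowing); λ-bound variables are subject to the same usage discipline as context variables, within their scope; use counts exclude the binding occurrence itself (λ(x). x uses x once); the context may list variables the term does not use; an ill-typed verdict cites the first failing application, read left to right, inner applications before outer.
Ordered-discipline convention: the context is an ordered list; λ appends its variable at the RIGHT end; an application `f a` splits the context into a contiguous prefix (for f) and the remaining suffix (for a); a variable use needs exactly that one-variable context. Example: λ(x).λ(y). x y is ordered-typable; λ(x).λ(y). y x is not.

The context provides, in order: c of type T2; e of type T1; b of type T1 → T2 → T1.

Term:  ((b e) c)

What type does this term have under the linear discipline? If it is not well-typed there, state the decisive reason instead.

term : T1
use counts: c=1, e=1, b=1
use order (left to right): b, e, c
typing: well-typed at T1
across the five disciplines: ordered ✗ | linear ✓ | affine ✓ | relevant ✓ | unrestricted ✓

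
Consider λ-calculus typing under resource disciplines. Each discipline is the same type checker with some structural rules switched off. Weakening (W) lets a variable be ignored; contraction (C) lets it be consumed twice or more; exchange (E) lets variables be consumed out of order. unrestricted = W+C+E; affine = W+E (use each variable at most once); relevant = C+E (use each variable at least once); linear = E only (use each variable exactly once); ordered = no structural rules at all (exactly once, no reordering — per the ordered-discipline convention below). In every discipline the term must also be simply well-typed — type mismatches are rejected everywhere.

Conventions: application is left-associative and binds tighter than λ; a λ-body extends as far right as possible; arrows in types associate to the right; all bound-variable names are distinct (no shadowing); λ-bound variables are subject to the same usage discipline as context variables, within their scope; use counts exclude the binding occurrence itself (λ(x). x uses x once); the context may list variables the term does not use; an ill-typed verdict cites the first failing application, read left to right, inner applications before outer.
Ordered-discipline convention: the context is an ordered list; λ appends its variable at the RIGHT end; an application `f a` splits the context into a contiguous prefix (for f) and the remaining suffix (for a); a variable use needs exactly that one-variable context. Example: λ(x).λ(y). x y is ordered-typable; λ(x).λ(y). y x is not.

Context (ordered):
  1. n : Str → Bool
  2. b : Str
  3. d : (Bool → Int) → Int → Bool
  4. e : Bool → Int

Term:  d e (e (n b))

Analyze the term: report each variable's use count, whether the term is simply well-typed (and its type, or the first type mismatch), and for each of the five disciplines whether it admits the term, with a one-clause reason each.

use counts: n: 1; b: 1; d: 1; e: 2
order of uses: d, e, e, n, b
typing: well-typed at Bool
ordered: ✗ — uses contraction: e ×2
linear: ✗ — uses contraction: e ×2
affine: ✗ — uses contraction: e ×2
relevant: ✓ — n, b, d, e: all used, weakening unneeded
unrestricted: ✓ — well-typed at Bool; no restrictions here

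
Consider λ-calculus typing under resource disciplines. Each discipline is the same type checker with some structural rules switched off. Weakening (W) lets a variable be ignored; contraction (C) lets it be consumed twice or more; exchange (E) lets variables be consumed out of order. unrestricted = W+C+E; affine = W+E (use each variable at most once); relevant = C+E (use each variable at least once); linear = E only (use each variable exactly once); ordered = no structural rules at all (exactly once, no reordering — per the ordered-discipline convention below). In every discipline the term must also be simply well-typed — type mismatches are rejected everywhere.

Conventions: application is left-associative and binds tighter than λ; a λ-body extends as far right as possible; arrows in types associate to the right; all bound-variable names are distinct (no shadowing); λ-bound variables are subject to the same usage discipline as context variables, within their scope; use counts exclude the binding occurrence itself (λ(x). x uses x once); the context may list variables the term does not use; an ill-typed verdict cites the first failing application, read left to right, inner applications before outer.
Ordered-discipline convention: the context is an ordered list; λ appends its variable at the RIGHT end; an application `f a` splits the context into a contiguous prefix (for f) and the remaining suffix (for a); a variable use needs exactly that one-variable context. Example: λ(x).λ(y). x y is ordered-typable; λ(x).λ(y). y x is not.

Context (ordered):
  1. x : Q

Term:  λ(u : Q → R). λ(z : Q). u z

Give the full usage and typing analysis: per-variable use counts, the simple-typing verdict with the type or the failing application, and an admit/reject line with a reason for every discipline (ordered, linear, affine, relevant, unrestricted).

usage: x: 0, u [bound]: 1, z [bound]: 1
left-to-right use order: u, z
typing: well-typed — term : (Q → R) → Q → R
ordered ✗ (needs weakening: x unused)
linear ✗ (needs weakening: x unused)
affine ✓ (at most one use each (x, u, z))
relevant ✗ (needs weakening: x unused)
unrestricted ✓ (simply typable at (Q → R) → Q → R; W, C, E all held)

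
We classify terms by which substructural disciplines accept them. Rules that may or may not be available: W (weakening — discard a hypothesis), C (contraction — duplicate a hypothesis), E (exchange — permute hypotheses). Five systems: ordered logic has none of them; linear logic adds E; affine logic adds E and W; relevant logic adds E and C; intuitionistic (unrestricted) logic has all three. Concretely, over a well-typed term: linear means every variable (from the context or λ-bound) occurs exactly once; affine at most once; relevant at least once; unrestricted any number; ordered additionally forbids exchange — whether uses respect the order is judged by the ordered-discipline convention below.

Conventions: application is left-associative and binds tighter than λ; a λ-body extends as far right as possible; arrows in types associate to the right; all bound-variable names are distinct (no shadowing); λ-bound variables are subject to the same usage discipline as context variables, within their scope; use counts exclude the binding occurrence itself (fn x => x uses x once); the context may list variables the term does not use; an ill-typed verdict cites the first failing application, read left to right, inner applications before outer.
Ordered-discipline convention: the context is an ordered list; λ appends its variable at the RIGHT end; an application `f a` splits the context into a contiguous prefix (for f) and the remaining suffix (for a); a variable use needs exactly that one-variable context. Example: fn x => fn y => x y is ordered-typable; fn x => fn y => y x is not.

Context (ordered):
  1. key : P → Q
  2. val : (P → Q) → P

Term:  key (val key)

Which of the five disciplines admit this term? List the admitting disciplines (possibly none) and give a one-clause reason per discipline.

admitted in: relevant, unrestricted
counts: key: 2×, val: 1×
left-to-right use order: key, val, key
typing: well-typed at Q
ordered: ✗ — repeated use of key ×2
linear: ✗ — repeated use of key ×2
affine: ✗ — repeated use of key ×2
relevant: ✓ — at least one use each (key, val)
unrestricted: ✓ — typability at Q is all that's needed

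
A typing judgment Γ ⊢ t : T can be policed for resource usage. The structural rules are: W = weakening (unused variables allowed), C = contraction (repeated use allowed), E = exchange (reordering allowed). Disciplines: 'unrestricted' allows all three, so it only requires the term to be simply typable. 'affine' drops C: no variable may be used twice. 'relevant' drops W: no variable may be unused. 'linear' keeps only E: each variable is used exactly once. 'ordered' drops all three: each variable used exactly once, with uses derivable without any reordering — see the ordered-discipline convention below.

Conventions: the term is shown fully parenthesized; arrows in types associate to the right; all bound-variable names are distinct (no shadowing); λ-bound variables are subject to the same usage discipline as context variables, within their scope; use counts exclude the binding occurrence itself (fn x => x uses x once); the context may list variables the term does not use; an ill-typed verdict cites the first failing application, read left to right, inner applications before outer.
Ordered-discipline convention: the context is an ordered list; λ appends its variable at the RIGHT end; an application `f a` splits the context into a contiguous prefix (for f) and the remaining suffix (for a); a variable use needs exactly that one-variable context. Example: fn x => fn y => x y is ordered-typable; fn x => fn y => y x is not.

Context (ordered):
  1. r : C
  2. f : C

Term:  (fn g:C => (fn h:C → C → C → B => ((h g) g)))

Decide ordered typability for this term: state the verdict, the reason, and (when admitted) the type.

no — needs contraction — g ×2; unused: r, f — weakening required
use counts: r: 0×; f: 0×; g (bound): 2×; h (bound): 1×
left-to-right use order: h, g, g
typing: ✓ — C → (C → C → C → B) → C → B
all disciplines: ordered ✗, linear ✗, affine ✗, relevant ✗, unrestricted ✓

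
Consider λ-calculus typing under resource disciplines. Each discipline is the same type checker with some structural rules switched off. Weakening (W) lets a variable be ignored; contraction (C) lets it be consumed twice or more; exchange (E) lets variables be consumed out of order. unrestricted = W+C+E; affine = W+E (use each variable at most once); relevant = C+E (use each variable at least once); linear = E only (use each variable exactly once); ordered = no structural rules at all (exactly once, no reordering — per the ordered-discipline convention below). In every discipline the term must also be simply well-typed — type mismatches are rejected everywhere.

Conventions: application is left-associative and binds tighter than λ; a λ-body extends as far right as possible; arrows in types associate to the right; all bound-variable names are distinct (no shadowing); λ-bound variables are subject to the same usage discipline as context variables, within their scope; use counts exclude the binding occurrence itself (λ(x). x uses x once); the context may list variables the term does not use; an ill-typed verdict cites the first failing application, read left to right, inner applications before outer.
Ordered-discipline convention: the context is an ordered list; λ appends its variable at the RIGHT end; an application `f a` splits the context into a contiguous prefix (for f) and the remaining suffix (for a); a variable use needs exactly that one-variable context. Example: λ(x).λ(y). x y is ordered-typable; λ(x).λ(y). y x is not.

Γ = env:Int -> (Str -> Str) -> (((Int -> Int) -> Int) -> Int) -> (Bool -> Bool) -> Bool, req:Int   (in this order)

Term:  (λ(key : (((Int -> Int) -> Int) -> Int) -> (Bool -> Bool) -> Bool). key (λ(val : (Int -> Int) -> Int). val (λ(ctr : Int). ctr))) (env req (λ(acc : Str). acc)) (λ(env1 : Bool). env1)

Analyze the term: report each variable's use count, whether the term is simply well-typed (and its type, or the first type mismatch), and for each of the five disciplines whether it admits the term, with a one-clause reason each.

use counts: env: 1×, req: 1×, key (bound): 1×, val (bound): 1×, ctr (bound): 1×, acc (bound): 1×, env1 (bound): 1×
left-to-right use order: key, val, ctr, env, req, acc, env1
typing: well-typed at Bool
ordered ✓ (env, req, key, val, ctr, acc, env1 once each; derivable with no W/C/E)
linear ✓ (env, req, key, val, ctr, acc, env1: one use apiece)
affine ✓ (env, req, key, val, ctr, acc, env1: no repeats, contraction unneeded)
relevant ✓ (every one of env, req, key, val, ctr, acc, env1 appears)
unrestricted ✓ (typability at Bool is all that's needed)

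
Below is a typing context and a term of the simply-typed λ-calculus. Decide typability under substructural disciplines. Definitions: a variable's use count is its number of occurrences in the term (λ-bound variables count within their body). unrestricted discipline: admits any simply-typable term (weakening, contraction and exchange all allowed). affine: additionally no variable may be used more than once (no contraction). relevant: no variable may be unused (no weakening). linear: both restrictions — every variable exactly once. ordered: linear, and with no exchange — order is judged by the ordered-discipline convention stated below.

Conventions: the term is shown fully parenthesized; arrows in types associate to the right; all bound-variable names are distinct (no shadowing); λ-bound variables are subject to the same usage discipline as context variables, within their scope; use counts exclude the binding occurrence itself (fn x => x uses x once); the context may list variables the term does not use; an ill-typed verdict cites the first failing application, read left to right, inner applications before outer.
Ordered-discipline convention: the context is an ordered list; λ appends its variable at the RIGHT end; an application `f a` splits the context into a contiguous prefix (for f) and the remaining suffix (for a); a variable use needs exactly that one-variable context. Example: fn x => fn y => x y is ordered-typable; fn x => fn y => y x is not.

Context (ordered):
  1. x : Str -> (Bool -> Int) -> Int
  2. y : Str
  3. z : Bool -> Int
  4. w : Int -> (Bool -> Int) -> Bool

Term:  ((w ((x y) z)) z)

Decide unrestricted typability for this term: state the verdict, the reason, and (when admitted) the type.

yes — simply typable at Bool; W, C, E all held; term : Bool
counts: x: 1; y: 1; z: 2; w: 1
order of uses: w, x, y, z, z
typing: well-typed — term : Bool
all disciplines: ordered ✗ | linear ✗ | affine ✗ | relevant ✓ | unrestricted ✓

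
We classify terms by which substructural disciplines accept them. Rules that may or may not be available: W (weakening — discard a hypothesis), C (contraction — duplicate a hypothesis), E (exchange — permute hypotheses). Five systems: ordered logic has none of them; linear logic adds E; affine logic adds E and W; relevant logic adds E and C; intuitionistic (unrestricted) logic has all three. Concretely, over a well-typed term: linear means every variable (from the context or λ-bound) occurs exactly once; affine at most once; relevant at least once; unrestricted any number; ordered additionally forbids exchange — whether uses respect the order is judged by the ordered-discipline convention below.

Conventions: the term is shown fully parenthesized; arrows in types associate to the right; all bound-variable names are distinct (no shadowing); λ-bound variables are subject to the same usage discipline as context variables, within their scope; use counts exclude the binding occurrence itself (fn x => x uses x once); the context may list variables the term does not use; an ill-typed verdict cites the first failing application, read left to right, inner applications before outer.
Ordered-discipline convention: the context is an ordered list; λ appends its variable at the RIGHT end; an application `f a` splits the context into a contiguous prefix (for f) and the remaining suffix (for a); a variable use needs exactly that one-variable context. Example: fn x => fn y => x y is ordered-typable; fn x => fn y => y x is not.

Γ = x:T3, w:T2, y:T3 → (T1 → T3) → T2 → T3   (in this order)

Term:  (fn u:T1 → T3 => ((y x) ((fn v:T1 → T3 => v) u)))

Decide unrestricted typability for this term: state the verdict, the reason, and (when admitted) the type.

yes — well-typed at (T1 → T3) → T2 → T3; no restrictions here; term : (T1 → T3) → T2 → T3
variable uses: x ×1; w ×0; y ×1; u [bound] ×1; v [bound] ×1
left-to-right use order: y, x, v, u
typing: ✓ — (T1 → T3) → T2 → T3
per-discipline verdicts: ordered ✗, linear ✗, affine ✓, relevant ✗, unrestricted ✓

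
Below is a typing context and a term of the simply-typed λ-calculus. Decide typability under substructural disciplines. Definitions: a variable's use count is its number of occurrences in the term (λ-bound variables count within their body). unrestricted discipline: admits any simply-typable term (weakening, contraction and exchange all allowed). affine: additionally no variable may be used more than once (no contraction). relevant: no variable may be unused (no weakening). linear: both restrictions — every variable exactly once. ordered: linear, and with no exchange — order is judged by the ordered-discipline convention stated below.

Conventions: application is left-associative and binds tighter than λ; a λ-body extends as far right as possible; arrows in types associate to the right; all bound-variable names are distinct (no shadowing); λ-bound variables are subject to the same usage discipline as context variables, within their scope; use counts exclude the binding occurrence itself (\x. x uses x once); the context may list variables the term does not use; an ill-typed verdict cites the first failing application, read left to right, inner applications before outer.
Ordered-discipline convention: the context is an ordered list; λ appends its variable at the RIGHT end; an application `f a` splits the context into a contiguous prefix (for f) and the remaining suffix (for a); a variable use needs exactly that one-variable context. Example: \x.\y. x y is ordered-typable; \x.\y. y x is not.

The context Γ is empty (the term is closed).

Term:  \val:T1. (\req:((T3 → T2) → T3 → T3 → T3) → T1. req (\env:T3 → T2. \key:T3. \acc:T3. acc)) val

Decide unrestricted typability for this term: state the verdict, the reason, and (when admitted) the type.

no — a type mismatch blocks all five
usage: val [bound] ×1, req [bound] ×1, env [bound] ×0, key [bound] ×0, acc [bound] ×1
uses in reading order: req, acc, val
typing: ill-typed: a function awaiting ((T3 → T2) → T3 → T3 → T3) → T1 gets T1
all disciplines: ordered ✗, linear ✗, affine ✗, relevant ✗, unrestricted ✗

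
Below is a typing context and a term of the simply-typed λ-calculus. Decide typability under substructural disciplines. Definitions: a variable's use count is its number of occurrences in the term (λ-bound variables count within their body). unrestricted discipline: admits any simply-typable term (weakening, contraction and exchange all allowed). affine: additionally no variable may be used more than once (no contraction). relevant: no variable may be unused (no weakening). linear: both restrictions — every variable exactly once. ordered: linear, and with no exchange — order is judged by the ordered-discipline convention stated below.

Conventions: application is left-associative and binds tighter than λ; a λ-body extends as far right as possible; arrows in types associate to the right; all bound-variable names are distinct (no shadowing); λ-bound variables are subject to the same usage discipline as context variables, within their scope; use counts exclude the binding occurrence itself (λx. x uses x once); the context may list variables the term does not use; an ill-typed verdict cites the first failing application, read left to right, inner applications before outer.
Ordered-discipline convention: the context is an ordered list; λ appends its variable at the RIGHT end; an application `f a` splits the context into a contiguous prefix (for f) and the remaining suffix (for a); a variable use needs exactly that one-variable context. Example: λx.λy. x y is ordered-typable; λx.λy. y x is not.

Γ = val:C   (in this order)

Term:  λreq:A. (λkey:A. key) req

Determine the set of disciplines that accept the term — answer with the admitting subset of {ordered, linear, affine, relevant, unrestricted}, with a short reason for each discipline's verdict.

admitted by: affine, unrestricted
counts: val ×0, req (bound) ×1, key (bound) ×1
left-to-right use order: key, req
typing: well-typed at A → A
ordered: ✗ — val left unused
linear: ✗ — val left unused
affine: ✓ — no duplicate uses among val, req, key
relevant: ✗ — val left unused
unrestricted: ✓ — type-checks (A → A) and nothing is barred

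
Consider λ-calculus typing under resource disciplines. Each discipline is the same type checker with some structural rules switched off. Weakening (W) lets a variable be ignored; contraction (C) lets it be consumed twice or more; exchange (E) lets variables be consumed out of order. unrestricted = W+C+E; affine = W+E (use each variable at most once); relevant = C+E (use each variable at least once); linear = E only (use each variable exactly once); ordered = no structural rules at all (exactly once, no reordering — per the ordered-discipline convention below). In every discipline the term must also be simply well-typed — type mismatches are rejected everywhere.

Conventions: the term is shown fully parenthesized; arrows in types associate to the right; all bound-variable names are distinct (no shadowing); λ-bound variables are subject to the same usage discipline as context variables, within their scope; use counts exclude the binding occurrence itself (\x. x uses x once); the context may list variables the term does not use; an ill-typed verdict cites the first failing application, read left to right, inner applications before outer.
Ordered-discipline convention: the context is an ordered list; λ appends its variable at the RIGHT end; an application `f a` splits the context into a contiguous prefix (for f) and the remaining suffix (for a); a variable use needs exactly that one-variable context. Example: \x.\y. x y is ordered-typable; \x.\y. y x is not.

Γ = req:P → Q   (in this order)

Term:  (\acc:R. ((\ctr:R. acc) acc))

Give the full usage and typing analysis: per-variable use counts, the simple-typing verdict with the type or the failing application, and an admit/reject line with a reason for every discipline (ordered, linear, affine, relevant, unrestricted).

counts: req ×0; acc (bound) ×2; ctr (bound) ×0
order of uses: acc, acc
typing: the term checks, with type R → R
ordered ✗ (uses contraction: acc ×2; needs weakening: req, ctr unused)
linear ✗ (uses contraction: acc ×2; needs weakening: req, ctr unused)
affine ✗ (uses contraction: acc ×2)
relevant ✗ (needs weakening: req, ctr unused)
unrestricted ✓ (typability at R → R is all that's needed)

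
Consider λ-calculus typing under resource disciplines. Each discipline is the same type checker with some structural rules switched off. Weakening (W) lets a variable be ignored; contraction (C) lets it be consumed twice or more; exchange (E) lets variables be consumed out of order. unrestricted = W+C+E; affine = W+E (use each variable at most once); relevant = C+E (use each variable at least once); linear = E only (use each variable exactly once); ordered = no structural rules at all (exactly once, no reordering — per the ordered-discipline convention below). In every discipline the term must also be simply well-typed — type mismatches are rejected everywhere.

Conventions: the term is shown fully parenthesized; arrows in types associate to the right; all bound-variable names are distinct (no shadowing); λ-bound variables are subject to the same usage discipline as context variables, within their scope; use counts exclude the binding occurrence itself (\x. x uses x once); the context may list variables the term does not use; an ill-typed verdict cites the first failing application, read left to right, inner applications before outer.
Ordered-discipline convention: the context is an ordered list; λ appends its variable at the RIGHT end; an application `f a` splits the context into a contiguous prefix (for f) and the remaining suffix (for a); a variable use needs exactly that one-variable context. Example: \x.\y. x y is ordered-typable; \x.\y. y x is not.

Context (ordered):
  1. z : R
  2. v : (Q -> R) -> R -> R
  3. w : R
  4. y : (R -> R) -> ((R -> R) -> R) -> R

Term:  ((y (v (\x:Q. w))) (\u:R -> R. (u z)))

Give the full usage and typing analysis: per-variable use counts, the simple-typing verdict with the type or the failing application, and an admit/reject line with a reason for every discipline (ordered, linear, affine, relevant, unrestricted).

variable uses: z=1; v=1; w=1; y=1; x (bound)=0; u (bound)=1
uses in reading order: y, v, w, u, z
typing: well-typed — term : R
ordered: ✗, needs weakening: x unused
linear: ✗, needs weakening: x unused
affine: ✓, none of z, v, w, y, x, u used more than once
relevant: ✗, needs weakening: x unused
unrestricted: ✓, well-typed at R; no restrictions here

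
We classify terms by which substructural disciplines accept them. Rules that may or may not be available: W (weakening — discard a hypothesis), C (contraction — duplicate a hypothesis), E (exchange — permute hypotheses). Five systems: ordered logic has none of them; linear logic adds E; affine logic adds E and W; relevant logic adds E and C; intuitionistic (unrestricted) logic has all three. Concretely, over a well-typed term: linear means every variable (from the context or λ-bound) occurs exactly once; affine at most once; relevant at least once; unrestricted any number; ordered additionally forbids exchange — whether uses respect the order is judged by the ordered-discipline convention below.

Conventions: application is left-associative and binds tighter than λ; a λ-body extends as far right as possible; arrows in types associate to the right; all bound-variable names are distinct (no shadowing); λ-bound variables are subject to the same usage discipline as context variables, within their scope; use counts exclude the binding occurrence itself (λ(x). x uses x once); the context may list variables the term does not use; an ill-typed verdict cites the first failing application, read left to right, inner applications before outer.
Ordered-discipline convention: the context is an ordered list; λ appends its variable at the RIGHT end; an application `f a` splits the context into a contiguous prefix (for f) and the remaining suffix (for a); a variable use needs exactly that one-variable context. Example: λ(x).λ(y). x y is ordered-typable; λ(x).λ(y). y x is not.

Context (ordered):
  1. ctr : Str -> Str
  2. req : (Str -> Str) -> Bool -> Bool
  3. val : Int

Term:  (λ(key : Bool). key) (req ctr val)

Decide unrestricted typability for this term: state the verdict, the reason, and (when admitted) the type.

no — not simply typable
use counts: ctr: 1; req: 1; val: 1; key (bound): 1
order of uses: key, req, ctr, val
typing: ill-typed: argument of type Int where Bool is required
all disciplines: ordered ✗; linear ✗; affine ✗; relevant ✗; unrestricted ✗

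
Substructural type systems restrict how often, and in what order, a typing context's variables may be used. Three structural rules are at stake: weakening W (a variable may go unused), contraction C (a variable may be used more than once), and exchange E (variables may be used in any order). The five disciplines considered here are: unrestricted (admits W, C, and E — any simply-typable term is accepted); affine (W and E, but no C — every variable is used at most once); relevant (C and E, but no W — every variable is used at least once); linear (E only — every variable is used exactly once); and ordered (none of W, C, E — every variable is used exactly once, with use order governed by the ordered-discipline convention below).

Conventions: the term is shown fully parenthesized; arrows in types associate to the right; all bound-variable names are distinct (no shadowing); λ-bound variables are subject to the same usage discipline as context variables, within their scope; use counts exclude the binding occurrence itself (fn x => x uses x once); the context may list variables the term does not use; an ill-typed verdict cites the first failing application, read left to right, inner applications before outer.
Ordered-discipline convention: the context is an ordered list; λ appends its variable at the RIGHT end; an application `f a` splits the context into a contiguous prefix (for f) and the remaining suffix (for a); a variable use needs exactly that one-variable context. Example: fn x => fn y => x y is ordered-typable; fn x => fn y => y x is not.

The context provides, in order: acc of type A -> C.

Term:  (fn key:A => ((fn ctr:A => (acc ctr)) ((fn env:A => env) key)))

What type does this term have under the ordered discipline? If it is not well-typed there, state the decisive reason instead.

term : A -> C
variable uses: acc: 1; key [bound]: 1; ctr [bound]: 1; env [bound]: 1
order of uses: acc, ctr, env, key
typing: well-typed — term : A -> C
summary: ordered ✓ · linear ✓ · affine ✓ · relevant ✓ · unrestricted ✓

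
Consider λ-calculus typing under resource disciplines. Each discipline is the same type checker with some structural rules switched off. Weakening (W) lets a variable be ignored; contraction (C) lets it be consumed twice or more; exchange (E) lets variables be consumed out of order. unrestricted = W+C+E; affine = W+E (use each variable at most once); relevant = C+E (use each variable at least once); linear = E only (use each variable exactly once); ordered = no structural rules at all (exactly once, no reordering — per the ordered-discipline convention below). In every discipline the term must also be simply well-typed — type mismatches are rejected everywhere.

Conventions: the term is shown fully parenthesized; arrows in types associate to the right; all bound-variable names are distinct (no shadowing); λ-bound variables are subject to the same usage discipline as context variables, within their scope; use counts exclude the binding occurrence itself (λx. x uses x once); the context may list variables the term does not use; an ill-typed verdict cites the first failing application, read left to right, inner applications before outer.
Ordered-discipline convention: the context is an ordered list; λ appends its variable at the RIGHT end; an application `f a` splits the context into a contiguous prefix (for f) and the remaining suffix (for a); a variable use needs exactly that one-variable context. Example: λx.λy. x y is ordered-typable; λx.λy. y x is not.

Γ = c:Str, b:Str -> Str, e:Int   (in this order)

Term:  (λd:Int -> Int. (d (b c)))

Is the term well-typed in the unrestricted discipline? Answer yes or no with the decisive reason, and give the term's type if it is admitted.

no — not simply typable
usage: c: 1×; b: 1×; e: 0×; d (λ-bound): 1×
use order (left to right): d, b, c
typing: ill-typed: a function awaiting Int gets Str
all disciplines: ordered ✗ | linear ✗ | affine ✗ | relevant ✗ | unrestricted ✗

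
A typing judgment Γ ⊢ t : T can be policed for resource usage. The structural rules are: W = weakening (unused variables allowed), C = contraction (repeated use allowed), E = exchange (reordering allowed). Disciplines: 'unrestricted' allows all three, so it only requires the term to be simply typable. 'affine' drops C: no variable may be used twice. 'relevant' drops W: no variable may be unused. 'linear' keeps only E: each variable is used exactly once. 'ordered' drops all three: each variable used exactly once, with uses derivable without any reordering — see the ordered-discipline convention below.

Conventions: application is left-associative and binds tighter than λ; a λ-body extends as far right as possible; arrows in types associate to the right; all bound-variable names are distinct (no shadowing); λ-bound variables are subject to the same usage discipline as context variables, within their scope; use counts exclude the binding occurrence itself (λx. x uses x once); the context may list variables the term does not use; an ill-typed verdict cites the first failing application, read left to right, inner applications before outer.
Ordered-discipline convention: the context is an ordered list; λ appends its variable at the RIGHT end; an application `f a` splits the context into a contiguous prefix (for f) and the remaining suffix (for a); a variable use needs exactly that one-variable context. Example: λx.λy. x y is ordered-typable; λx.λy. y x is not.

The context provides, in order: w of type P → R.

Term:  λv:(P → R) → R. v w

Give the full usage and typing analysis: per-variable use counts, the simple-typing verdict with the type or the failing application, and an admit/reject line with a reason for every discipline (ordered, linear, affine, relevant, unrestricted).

variable uses: w: 1; v [bound]: 1
order of uses: v, w
typing: well-typed at ((P → R) → R) → R
ordered ✗ (use order v, w needs exchange)
linear ✓ (single use per variable (w, v))
affine ✓ (none of w, v used more than once)
relevant ✓ (at least one use each (w, v))
unrestricted ✓ (type-checks (((P → R) → R) → R) and nothing is barred)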